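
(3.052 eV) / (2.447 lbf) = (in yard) 1 eV = 1.6021766e-19 J, so 3.052 eV = 3.052 * 1.6021766e-19 = 4.8898431e-19 J. 1 lbf = 4.4482216 N, so 2.447 lbf = 2.447 * 4.4482216 = 10.884798 N. Combine: 4.8898431e-19 J / 10.884798 N = 4.4923599e-20 m. 1 yard = 0.9144 m, so 4.4923599e-20 m = 4.4923599e-20 / 0.9144 = 4.9129045e-20 yard ≈ 4.913e-20 yard (4 s.f.). Final answer: 4.913e-20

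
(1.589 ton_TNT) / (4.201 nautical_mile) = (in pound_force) 1 ton_TNT = 4.184e+09 J, so 1.589 ton_TNT = 1.589 * 4.184e+09 = 6.648376e+09 J. 1 nautical_mile = 1852 m, so 4.201 nautical_mile = 4.201 * 1852 = 7780.252 m. Combine: 6.648376e+09 J / 7780.252 m = 854519.37 N. 1 pound_force = 4.4482216 N, so 854519.37 N = 854519.37 / 4.4482216 = 192103.6 pound_force ≈ 1.921e+05 pound_force (4 s.f.). Final answer: 1.921e+05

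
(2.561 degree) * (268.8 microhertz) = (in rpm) 1 degree = 0.017453293 rad, so 2.561 degree = 2.561 * 0.017453293 = 0.044697882 rad. 1 microhertz = 1e-06 Hz, so 268.8 microhertz = 268.8 * 1e-06 = 0.0002688 Hz. Combine: 0.044697882 rad * 0.0002688 Hz = 1.2014791e-05 rad/s. 1 rpm = 0.10471976 rad/s, so 1.2014791e-05 rad/s = 1.2014791e-05 / 0.10471976 = 0.0001147328 rpm ≈ 0.0001147 rpm (4 s.f.). Final answer: 0.0001147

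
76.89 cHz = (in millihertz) 768.9. Check: 1 cHz = 0.01 Hz, so 76.89 cHz = 76.89 * 0.01 = 0.7689 Hz. 1 millihertz = 0.001 Hz, so 0.7689 Hz = 0.7689 / 0.001 = 768.9 millihertz.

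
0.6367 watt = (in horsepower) 0.6367 watt = 0.6367 W. 1 horsepower = 745.69987 W, so 0.6367 W = 0.6367 / 745.69987 = 0.00085382876 horsepower ≈ 0.0008538 horsepower (4 s.f.). Final answer: 0.0008538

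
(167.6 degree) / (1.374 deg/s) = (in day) 0.001412. Check: 1 degree = 0.017453293 rad, so 167.6 degree = 167.6 * 0.017453293 = 2.9251718 rad. 1 deg/s = 0.017453293 rad/s, so 1.374 deg/s = 1.374 * 0.017453293 = 0.023980824 rad/s. Combine: 2.9251718 rad / 0.023980824 rad/s = 121.97962 s. 1 day = 86400 s, so 121.97962 s = 121.97962 / 86400 = 0.0014118012 day ≈ 0.001412 day (4 s.f.).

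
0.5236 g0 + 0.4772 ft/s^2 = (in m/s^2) 1 g0 = 9.80665 m/s^2, so 0.5236 g0 = 0.5236 * 9.80665 = 5.1347619 m/s^2. 1 ft/s^2 = 0.3048 m/s^2, so 0.4772 ft/s^2 = 0.4772 * 0.3048 = 0.14545056 m/s^2. Sum: 5.1347619 + 0.14545056 = 5.2802125 m/s^2. Result: 5.2802125 m/s^2 ≈ 5.28 m/s^2 (4 s.f.). Final answer: 5.28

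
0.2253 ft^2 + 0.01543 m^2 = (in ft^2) 0.3914. Check: 1 ft^2 = 0.09290304 m^2, so 0.2253 ft^2 = 0.2253 * 0.09290304 = 0.020931055 m^2. 0.01543 m^2 is already in m^2. Sum: 0.020931055 + 0.01543 = 0.036361055 m^2. 1 ft^2 = 0.09290304 m^2, so 0.036361055 m^2 = 0.036361055 / 0.09290304 = 0.39138714 ft^2 ≈ 0.3914 ft^2 (4 s.f.).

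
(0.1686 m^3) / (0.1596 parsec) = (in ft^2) 0.1686 m^3 is already in m^3. 1 parsec = 3.0856776e+16 m, so 0.1596 parsec = 0.1596 * 3.0856776e+16 = 4.9247414e+15 m. Combine: 0.1686 m^3 / 4.9247414e+15 m = 3.42353e-17 m^2. 1 ft^2 = 0.09290304 m^2, so 3.42353e-17 m^2 = 3.42353e-17 / 0.09290304 = 3.685057e-16 ft^2 ≈ 3.685e-16 ft^2 (4 s.f.). Final answer: 3.685e-16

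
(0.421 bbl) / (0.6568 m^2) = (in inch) 1 bbl = 0.15898729 m^3, so 0.421 bbl = 0.421 * 0.15898729 = 0.066933651 m^3. 0.6568 m^2 is already in m^2. Combine: 0.066933651 m^3 / 0.6568 m^2 = 0.10190873 m. 1 inch = 0.0254 m, so 0.10190873 m = 0.10190873 / 0.0254 = 4.0121546 inch ≈ 4.012 inch (4 s.f.). Final answer: 4.012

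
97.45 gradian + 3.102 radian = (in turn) 0.7373. Check: 1 gradian = 0.015707963 rad, so 97.45 gradian = 97.45 * 0.015707963 = 1.530741 rad. 3.102 radian = 3.102 rad. Sum: 1.530741 + 3.102 = 4.632741 rad. 1 turn = 6.2831853 rad, so 4.632741 rad = 4.632741 / 6.2831853 = 0.73732363 turn ≈ 0.7373 turn (4 s.f.).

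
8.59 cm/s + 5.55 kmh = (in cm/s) 162.8. Check: 1 cm/s = 0.01 m/s, so 8.59 cm/s = 8.59 * 0.01 = 0.0859 m/s. 1 kmh = 0.27777778 m/s, so 5.55 kmh = 5.55 * 0.27777778 = 1.5416667 m/s. Sum: 0.0859 + 1.5416667 = 1.6275667 m/s. 1 cm/s = 0.01 m/s, so 1.6275667 m/s = 1.6275667 / 0.01 = 162.75667 cm/s ≈ 162.8 cm/s (4 s.f.).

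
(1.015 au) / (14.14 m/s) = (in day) 1 au = 1.4959787e+11 m, so 1.015 au = 1.015 * 1.4959787e+11 = 1.5184184e+11 m. 14.14 m/s is already in m/s. Combine: 1.5184184e+11 m / 14.14 m/s = 1.0738461e+10 s. 1 day = 86400 s, so 1.0738461e+10 s = 1.0738461e+10 / 86400 = 124287.74 day ≈ 1.243e+05 day (4 s.f.). Final answer: 1.243e+05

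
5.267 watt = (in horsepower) 5.267 watt = 5.267 W. 1 horsepower = 745.69987 W, so 5.267 W = 5.267 / 745.69987 = 0.0070631633 horsepower ≈ 0.007063 horsepower (4 s.f.). Final answer: 0.007063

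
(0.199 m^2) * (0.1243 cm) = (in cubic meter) 0.199 m^2 is already in m^2. 1 cm = 0.01 m, so 0.1243 cm = 0.1243 * 0.01 = 0.001243 m. Combine: 0.199 m^2 * 0.001243 m = 0.000247357 m^3. 0.000247357 m^3 = 0.000247357 cubic meter ≈ 0.0002474 cubic meter (4 s.f.). Final answer: 0.0002474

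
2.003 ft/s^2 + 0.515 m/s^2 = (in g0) 1 ft/s^2 = 0.3048 m/s^2, so 2.003 ft/s^2 = 2.003 * 0.3048 = 0.6105144 m/s^2. 0.515 m/s^2 is already in m/s^2. Sum: 0.6105144 + 0.515 = 1.1255144 m/s^2. 1 g0 = 9.80665 m/s^2, so 1.1255144 m/s^2 = 1.1255144 / 9.80665 = 0.11477053 g0 ≈ 0.1148 g0 (4 s.f.). Final answer: 0.1148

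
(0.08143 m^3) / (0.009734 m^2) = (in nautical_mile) 0.08143 m^3 is already in m^3. 0.009734 m^2 is already in m^2. Combine: 0.08143 m^3 / 0.009734 m^2 = 8.3655229 m. 1 nautical_mile = 1852 m, so 8.3655229 m = 8.3655229 / 1852 = 0.004517021 nautical_mile ≈ 0.004517 nautical_mile (4 s.f.). Final answer: 0.004517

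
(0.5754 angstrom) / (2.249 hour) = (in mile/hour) 1 angstrom = 1e-10 m, so 0.5754 angstrom = 0.5754 * 1e-10 = 5.754e-11 m. 1 hour = 3600 s, so 2.249 hour = 2.249 * 3600 = 8096.4 s. Combine: 5.754e-11 m / 8096.4 s = 7.1068623e-15 m/s. 1 mile/hour = 0.44704 m/s, so 7.1068623e-15 m/s = 7.1068623e-15 / 0.44704 = 1.5897598e-14 mile/hour ≈ 1.59e-14 mile/hour (4 s.f.). Final answer: 1.59e-14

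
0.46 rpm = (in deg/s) 1 rpm = 0.10471976 rad/s, so 0.46 rpm = 0.46 * 0.10471976 = 0.048171087 rad/s. 1 deg/s = 0.017453293 rad/s, so 0.048171087 rad/s = 0.048171087 / 0.017453293 = 2.76 deg/s. Final answer: 2.76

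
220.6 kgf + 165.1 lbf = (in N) 1 kgf = 9.80665 N, so 220.6 kgf = 220.6 * 9.80665 = 2163.347 N. 1 lbf = 4.4482216 N, so 165.1 lbf = 165.1 * 4.4482216 = 734.40139 N. Sum: 2163.347 + 734.40139 = 2897.7484 N. Result: 2897.7484 N ≈ 2898 N (4 s.f.). Final answer: 2898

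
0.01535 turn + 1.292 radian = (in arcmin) 1 turn = 6.2831853 rad, so 0.01535 turn = 0.01535 * 6.2831853 = 0.096446894 rad. 1.292 radian = 1.292 rad. Sum: 0.096446894 + 1.292 = 1.3884469 rad. 1 arcmin = 0.00029088821 rad, so 1.3884469 rad = 1.3884469 / 0.00029088821 = 4773.1288 arcmin ≈ 4773 arcmin (4 s.f.). Final answer: 4773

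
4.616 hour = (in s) 1 hour = 3600 s, so 4.616 hour = 4.616 * 3600 = 16617.6 s. Result: 16617.6 s ≈ 1.662e+04 s (4 s.f.). Final answer: 1.662e+04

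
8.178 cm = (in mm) 1 cm = 0.01 m, so 8.178 cm = 8.178 * 0.01 = 0.08178 m. 1 mm = 0.001 m, so 0.08178 m = 0.08178 / 0.001 = 81.78 mm. Final answer: 81.78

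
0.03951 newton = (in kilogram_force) 0.03951 newton = 0.03951 N. 1 kilogram_force = 9.80665 N, so 0.03951 N = 0.03951 / 9.80665 = 0.0040288988 kilogram_force ≈ 0.004029 kilogram_force (4 s.f.). Final answer: 0.004029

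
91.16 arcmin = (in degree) 1.519. Check: 1 arcmin = 0.00029088821 rad, so 91.16 arcmin = 91.16 * 0.00029088821 = 0.026517369 rad. 1 degree = 0.017453293 rad, so 0.026517369 rad = 0.026517369 / 0.017453293 = 1.5193333 degree ≈ 1.519 degree (4 s.f.).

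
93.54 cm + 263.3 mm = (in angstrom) 1 cm = 0.01 m, so 93.54 cm = 93.54 * 0.01 = 0.9354 m. 1 mm = 0.001 m, so 263.3 mm = 263.3 * 0.001 = 0.2633 m. Sum: 0.9354 + 0.2633 = 1.1987 m. 1 angstrom = 1e-10 m, so 1.1987 m = 1.1987 / 1e-10 = 1.1987e+10 angstrom ≈ 1.199e+10 angstrom (4 s.f.). Final answer: 1.199e+10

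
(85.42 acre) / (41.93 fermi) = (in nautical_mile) 1 acre = 4046.8564 m^2, so 85.42 acre = 85.42 * 4046.8564 = 345682.48 m^2. 1 fermi = 1e-15 m, so 41.93 fermi = 41.93 * 1e-15 = 4.193e-14 m. Combine: 345682.48 m^2 / 4.193e-14 m = 8.2442756e+18 m. 1 nautical_mile = 1852 m, so 8.2442756e+18 m = 8.2442756e+18 / 1852 = 4.4515527e+15 nautical_mile ≈ 4.452e+15 nautical_mile (4 s.f.). Final answer: 4.452e+15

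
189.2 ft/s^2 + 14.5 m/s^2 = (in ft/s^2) 1 ft/s^2 = 0.3048 m/s^2, so 189.2 ft/s^2 = 189.2 * 0.3048 = 57.66816 m/s^2. 14.5 m/s^2 is already in m/s^2. Sum: 57.66816 + 14.5 = 72.16816 m/s^2. 1 ft/s^2 = 0.3048 m/s^2, so 72.16816 m/s^2 = 72.16816 / 0.3048 = 236.77218 ft/s^2 ≈ 236.8 ft/s^2 (4 s.f.). Final answer: 236.8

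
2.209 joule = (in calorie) 0.528. Check: 2.209 joule = 2.209 J. 1 calorie = 4.184 J, so 2.209 J = 2.209 / 4.184 = 0.52796367 calorie ≈ 0.528 calorie (4 s.f.).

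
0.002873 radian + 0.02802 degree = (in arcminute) 11.56. Check: 0.002873 radian = 0.002873 rad. 1 degree = 0.017453293 rad, so 0.02802 degree = 0.02802 * 0.017453293 = 0.00048904126 rad. Sum: 0.002873 + 0.00048904126 = 0.0033620413 rad. 1 arcminute = 0.00029088821 rad, so 0.0033620413 rad = 0.0033620413 / 0.00029088821 = 11.557846 arcminute ≈ 11.56 arcminute (4 s.f.).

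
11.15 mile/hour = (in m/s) 1 mile/hour = 0.44704 m/s, so 11.15 mile/hour = 11.15 * 0.44704 = 4.984496 m/s. Result: 4.984496 m/s ≈ 4.984 m/s (4 s.f.). Final answer: 4.984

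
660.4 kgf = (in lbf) 1456. Check: 1 kgf = 9.80665 N, so 660.4 kgf = 660.4 * 9.80665 = 6476.3117 N. 1 lbf = 4.4482216 N, so 6476.3117 N = 6476.3117 / 4.4482216 = 1455.9328 lbf ≈ 1456 lbf (4 s.f.).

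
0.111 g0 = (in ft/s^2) 1 g0 = 9.80665 m/s^2, so 0.111 g0 = 0.111 * 9.80665 = 1.0885381 m/s^2. 1 ft/s^2 = 0.3048 m/s^2, so 1.0885381 m/s^2 = 1.0885381 / 0.3048 = 3.5713194 ft/s^2 ≈ 3.571 ft/s^2 (4 s.f.). Final answer: 3.571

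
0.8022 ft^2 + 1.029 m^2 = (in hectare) 0.0001104. Check: 1 ft^2 = 0.09290304 m^2, so 0.8022 ft^2 = 0.8022 * 0.09290304 = 0.074526819 m^2. 1.029 m^2 is already in m^2. Sum: 0.074526819 + 1.029 = 1.1035268 m^2. 1 hectare = 10000 m^2, so 1.1035268 m^2 = 1.1035268 / 10000 = 0.00011035268 hectare ≈ 0.0001104 hectare (4 s.f.).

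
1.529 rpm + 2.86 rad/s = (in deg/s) 173. Check: 1 rpm = 0.10471976 rad/s, so 1.529 rpm = 1.529 * 0.10471976 = 0.16011651 rad/s. 2.86 rad/s is already in rad/s. Sum: 0.16011651 + 2.86 = 3.0201165 rad/s. 1 deg/s = 0.017453293 rad/s, so 3.0201165 rad/s = 3.0201165 / 0.017453293 = 173.03993 deg/s ≈ 173 deg/s (4 s.f.).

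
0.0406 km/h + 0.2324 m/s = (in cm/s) 24.37. Check: 1 km/h = 0.27777778 m/s, so 0.0406 km/h = 0.0406 * 0.27777778 = 0.011277778 m/s. 0.2324 m/s is already in m/s. Sum: 0.011277778 + 0.2324 = 0.24367778 m/s. 1 cm/s = 0.01 m/s, so 0.24367778 m/s = 0.24367778 / 0.01 = 24.367778 cm/s ≈ 24.37 cm/s (4 s.f.).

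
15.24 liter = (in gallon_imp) 3.352. Check: 1 liter = 0.001 m^3, so 15.24 liter = 15.24 * 0.001 = 0.01524 m^3. 1 gallon_imp = 0.00454609 m^3, so 0.01524 m^3 = 0.01524 / 0.00454609 = 3.3523313 gallon_imp ≈ 3.352 gallon_imp (4 s.f.).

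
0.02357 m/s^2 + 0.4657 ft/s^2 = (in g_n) 0.01688. Check: 0.02357 m/s^2 is already in m/s^2. 1 ft/s^2 = 0.3048 m/s^2, so 0.4657 ft/s^2 = 0.4657 * 0.3048 = 0.14194536 m/s^2. Sum: 0.02357 + 0.14194536 = 0.16551536 m/s^2. 1 g_n = 9.80665 m/s^2, so 0.16551536 m/s^2 = 0.16551536 / 9.80665 = 0.01687787 g_n ≈ 0.01688 g_n (4 s.f.).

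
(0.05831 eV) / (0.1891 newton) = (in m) 1 eV = 1.6021766e-19 J, so 0.05831 eV = 0.05831 * 1.6021766e-19 = 9.342292e-21 J. 0.1891 newton = 0.1891 N. Combine: 9.342292e-21 J / 0.1891 N = 4.9403976e-20 m. Result: 4.9403976e-20 m ≈ 4.94e-20 m (4 s.f.). Final answer: 4.94e-20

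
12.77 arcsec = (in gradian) 0.003941. Check: 1 arcsec = 4.8481368e-06 rad, so 12.77 arcsec = 12.77 * 4.8481368e-06 = 6.1910707e-05 rad. 1 gradian = 0.015707963 rad, so 6.1910707e-05 rad = 6.1910707e-05 / 0.015707963 = 0.003941358 gradian ≈ 0.003941 gradian (4 s.f.).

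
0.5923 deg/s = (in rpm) 0.09872. Check: 1 deg/s = 0.017453293 rad/s, so 0.5923 deg/s = 0.5923 * 0.017453293 = 0.010337585 rad/s. 1 rpm = 0.10471976 rad/s, so 0.010337585 rad/s = 0.010337585 / 0.10471976 = 0.098716667 rpm ≈ 0.09872 rpm (4 s.f.).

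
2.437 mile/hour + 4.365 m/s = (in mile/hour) 1 mile/hour = 0.44704 m/s, so 2.437 mile/hour = 2.437 * 0.44704 = 1.0894365 m/s. 4.365 m/s is already in m/s. Sum: 1.0894365 + 4.365 = 5.4544365 m/s. 1 mile/hour = 0.44704 m/s, so 5.4544365 m/s = 5.4544365 / 0.44704 = 12.201227 mile/hour ≈ 12.2 mile/hour (4 s.f.). Final answer: 12.2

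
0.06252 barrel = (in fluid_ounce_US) 336.1. Check: 1 barrel = 0.15898729 m^3, so 0.06252 barrel = 0.06252 * 0.15898729 = 0.0099398857 m^3. 1 fluid_ounce_US = 2.957353e-05 m^3, so 0.0099398857 m^3 = 0.0099398857 / 2.957353e-05 = 336.10752 fluid_ounce_US ≈ 336.1 fluid_ounce_US (4 s.f.).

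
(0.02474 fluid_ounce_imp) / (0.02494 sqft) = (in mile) 1.885e-07. Check: 1 fluid_ounce_imp = 2.8413063e-05 m^3, so 0.02474 fluid_ounce_imp = 0.02474 * 2.8413063e-05 = 7.0293917e-07 m^3. 1 sqft = 0.09290304 m^2, so 0.02494 sqft = 0.02494 * 0.09290304 = 0.0023170018 m^2. Combine: 7.0293917e-07 m^3 / 0.0023170018 m^2 = 0.00030338309 m. 1 mile = 1609.344 m, so 0.00030338309 m = 0.00030338309 / 1609.344 = 1.8851351e-07 mile ≈ 1.885e-07 mile (4 s.f.).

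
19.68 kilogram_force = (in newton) 1 kilogram_force = 9.80665 N, so 19.68 kilogram_force = 19.68 * 9.80665 = 192.99487 N. 192.99487 N = 192.99487 newton ≈ 193 newton (4 s.f.). Final answer: 193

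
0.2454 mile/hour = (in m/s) 1 mile/hour = 0.44704 m/s, so 0.2454 mile/hour = 0.2454 * 0.44704 = 0.10970362 m/s. Result: 0.10970362 m/s ≈ 0.1097 m/s (4 s.f.). Final answer: 0.1097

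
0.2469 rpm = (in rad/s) 1 rpm = 0.10471976 rad/s, so 0.2469 rpm = 0.2469 * 0.10471976 = 0.025855308 rad/s. Result: 0.025855308 rad/s ≈ 0.02586 rad/s (4 s.f.). Final answer: 0.02586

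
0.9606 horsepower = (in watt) 716.3. Check: 1 horsepower = 745.69987 W, so 0.9606 horsepower = 0.9606 * 745.69987 = 716.3193 W. 716.3193 W = 716.3193 watt ≈ 716.3 watt (4 s.f.).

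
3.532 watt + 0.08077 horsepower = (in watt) 63.76. Check: 3.532 watt = 3.532 W. 1 horsepower = 745.69987 W, so 0.08077 horsepower = 0.08077 * 745.69987 = 60.230179 W. Sum: 3.532 + 60.230179 = 63.762179 W. 63.762179 W = 63.762179 watt ≈ 63.76 watt (4 s.f.).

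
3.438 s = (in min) 0.0573. Check: 1 min = 60 s, so 3.438 s = 3.438 / 60 = 0.0573 min.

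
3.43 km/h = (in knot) 1.852. Check: 1 km/h = 0.27777778 m/s, so 3.43 km/h = 3.43 * 0.27777778 = 0.95277778 m/s. 1 knot = 0.51444444 m/s, so 0.95277778 m/s = 0.95277778 / 0.51444444 = 1.8520518 knot ≈ 1.852 knot (4 s.f.).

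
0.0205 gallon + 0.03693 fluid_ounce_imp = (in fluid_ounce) 2.659. Check: 1 gallon = 0.0037854118 m^3, so 0.0205 gallon = 0.0205 * 0.0037854118 = 7.7600942e-05 m^3. 1 fluid_ounce_imp = 2.8413063e-05 m^3, so 0.03693 fluid_ounce_imp = 0.03693 * 2.8413063e-05 = 1.0492944e-06 m^3. Sum: 7.7600942e-05 + 1.0492944e-06 = 7.8650236e-05 m^3. 1 fluid_ounce = 2.957353e-05 m^3, so 7.8650236e-05 m^3 = 7.8650236e-05 / 2.957353e-05 = 2.6594809 fluid_ounce ≈ 2.659 fluid_ounce (4 s.f.).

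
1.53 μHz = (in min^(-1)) 9.18e-05. Check: 1 μHz = 1e-06 Hz, so 1.53 μHz = 1.53 * 1e-06 = 1.53e-06 Hz. 1 min^(-1) = 0.016666667 Hz, so 1.53e-06 Hz = 1.53e-06 / 0.016666667 = 9.18e-05 min^(-1).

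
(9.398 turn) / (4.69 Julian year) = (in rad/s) 1 turn = 6.2831853 rad, so 9.398 turn = 9.398 * 6.2831853 = 59.049376 rad. 1 Julian year = 31557600 s, so 4.69 Julian year = 4.69 * 31557600 = 1.4800514e+08 s. Combine: 59.049376 rad / 1.4800514e+08 s = 3.989684e-07 rad/s. Result: 3.989684e-07 rad/s ≈ 3.99e-07 rad/s (4 s.f.). Final answer: 3.99e-07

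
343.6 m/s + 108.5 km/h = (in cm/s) 3.737e+04. Check: 343.6 m/s is already in m/s. 1 km/h = 0.27777778 m/s, so 108.5 km/h = 108.5 * 0.27777778 = 30.138889 m/s. Sum: 343.6 + 30.138889 = 373.73889 m/s. 1 cm/s = 0.01 m/s, so 373.73889 m/s = 373.73889 / 0.01 = 37373.889 cm/s ≈ 3.737e+04 cm/s (4 s.f.).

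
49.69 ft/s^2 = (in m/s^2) 1 ft/s^2 = 0.3048 m/s^2, so 49.69 ft/s^2 = 49.69 * 0.3048 = 15.145512 m/s^2. Result: 15.145512 m/s^2 ≈ 15.15 m/s^2 (4 s.f.). Final answer: 15.15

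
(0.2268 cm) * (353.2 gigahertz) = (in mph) 1 cm = 0.01 m, so 0.2268 cm = 0.2268 * 0.01 = 0.002268 m. 1 gigahertz = 1e+09 Hz, so 353.2 gigahertz = 353.2 * 1e+09 = 3.532e+11 Hz. Combine: 0.002268 m * 3.532e+11 Hz = 8.010576e+08 m/s. 1 mph = 0.44704 m/s, so 8.010576e+08 m/s = 8.010576e+08 / 0.44704 = 1.7919148e+09 mph ≈ 1.792e+09 mph (4 s.f.). Final answer: 1.792e+09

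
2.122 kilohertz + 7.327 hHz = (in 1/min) 1 kilohertz = 1000 Hz, so 2.122 kilohertz = 2.122 * 1000 = 2122 Hz. 1 hHz = 100 Hz, so 7.327 hHz = 7.327 * 100 = 732.7 Hz. Sum: 2122 + 732.7 = 2854.7 Hz. 1 1/min = 0.016666667 Hz, so 2854.7 Hz = 2854.7 / 0.016666667 = 171282 1/min ≈ 1.713e+05 1/min (4 s.f.). Final answer: 1.713e+05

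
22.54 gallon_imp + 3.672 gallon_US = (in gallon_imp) 25.6. Check: 1 gallon_imp = 0.00454609 m^3, so 22.54 gallon_imp = 22.54 * 0.00454609 = 0.10246887 m^3. 1 gallon_US = 0.0037854118 m^3, so 3.672 gallon_US = 3.672 * 0.0037854118 = 0.013900032 m^3. Sum: 0.10246887 + 0.013900032 = 0.1163689 m^3. 1 gallon_imp = 0.00454609 m^3, so 0.1163689 m^3 = 0.1163689 / 0.00454609 = 25.59758 gallon_imp ≈ 25.6 gallon_imp (4 s.f.).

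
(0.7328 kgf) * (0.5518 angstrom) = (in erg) 0.003965. Check: 1 kgf = 9.80665 N, so 0.7328 kgf = 0.7328 * 9.80665 = 7.1863131 N. 1 angstrom = 1e-10 m, so 0.5518 angstrom = 0.5518 * 1e-10 = 5.518e-11 m. Combine: 7.1863131 N * 5.518e-11 m = 3.9654076e-10 J. 1 erg = 1e-07 J, so 3.9654076e-10 J = 3.9654076e-10 / 1e-07 = 0.0039654076 erg ≈ 0.003965 erg (4 s.f.).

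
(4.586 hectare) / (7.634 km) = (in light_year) 6.35e-16. Check: 1 hectare = 10000 m^2, so 4.586 hectare = 4.586 * 10000 = 45860 m^2. 1 km = 1000 m, so 7.634 km = 7.634 * 1000 = 7634 m. Combine: 45860 m^2 / 7634 m = 6.0073356 m. 1 light_year = 9.4607305e+15 m, so 6.0073356 m = 6.0073356 / 9.4607305e+15 = 6.3497587e-16 light_year ≈ 6.35e-16 light_year (4 s.f.).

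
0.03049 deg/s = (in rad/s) 0.0005322. Check: 1 deg/s = 0.017453293 rad/s, so 0.03049 deg/s = 0.03049 * 0.017453293 = 0.00053215089 rad/s. Result: 0.00053215089 rad/s ≈ 0.0005322 rad/s (4 s.f.).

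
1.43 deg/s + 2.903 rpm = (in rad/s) 0.329. Check: 1 deg/s = 0.017453293 rad/s, so 1.43 deg/s = 1.43 * 0.017453293 = 0.024958208 rad/s. 1 rpm = 0.10471976 rad/s, so 2.903 rpm = 2.903 * 0.10471976 = 0.30400145 rad/s. Sum: 0.024958208 + 0.30400145 = 0.32895966 rad/s. Result: 0.32895966 rad/s ≈ 0.329 rad/s (4 s.f.).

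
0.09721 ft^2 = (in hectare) 1 ft^2 = 0.09290304 m^2, so 0.09721 ft^2 = 0.09721 * 0.09290304 = 0.0090311045 m^2. 1 hectare = 10000 m^2, so 0.0090311045 m^2 = 0.0090311045 / 10000 = 9.0311045e-07 hectare ≈ 9.031e-07 hectare (4 s.f.). Final answer: 9.031e-07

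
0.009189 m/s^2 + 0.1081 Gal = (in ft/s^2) 0.009189 m/s^2 is already in m/s^2. 1 Gal = 0.01 m/s^2, so 0.1081 Gal = 0.1081 * 0.01 = 0.001081 m/s^2. Sum: 0.009189 + 0.001081 = 0.01027 m/s^2. 1 ft/s^2 = 0.3048 m/s^2, so 0.01027 m/s^2 = 0.01027 / 0.3048 = 0.033694226 ft/s^2 ≈ 0.03369 ft/s^2 (4 s.f.). Final answer: 0.03369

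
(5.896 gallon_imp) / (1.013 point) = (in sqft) 807.3. Check: 1 gallon_imp = 0.00454609 m^3, so 5.896 gallon_imp = 5.896 * 0.00454609 = 0.026803747 m^3. 1 point = 0.00035277778 m, so 1.013 point = 1.013 * 0.00035277778 = 0.00035736389 m. Combine: 0.026803747 m^3 / 0.00035736389 m = 75.004071 m^2. 1 sqft = 0.09290304 m^2, so 75.004071 m^2 = 75.004071 / 0.09290304 = 807.33711 sqft ≈ 807.3 sqft (4 s.f.).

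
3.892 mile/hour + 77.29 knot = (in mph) 92.84. Check: 1 mile/hour = 0.44704 m/s, so 3.892 mile/hour = 3.892 * 0.44704 = 1.7398797 m/s. 1 knot = 0.51444444 m/s, so 77.29 knot = 77.29 * 0.51444444 = 39.761411 m/s. Sum: 1.7398797 + 39.761411 = 41.501291 m/s. 1 mph = 0.44704 m/s, so 41.501291 m/s = 41.501291 / 0.44704 = 92.835744 mph ≈ 92.84 mph (4 s.f.).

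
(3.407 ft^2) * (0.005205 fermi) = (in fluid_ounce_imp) 5.798e-14. Check: 1 ft^2 = 0.09290304 m^2, so 3.407 ft^2 = 3.407 * 0.09290304 = 0.31652066 m^2. 1 fermi = 1e-15 m, so 0.005205 fermi = 0.005205 * 1e-15 = 5.205e-18 m. Combine: 0.31652066 m^2 * 5.205e-18 m = 1.64749e-18 m^3. 1 fluid_ounce_imp = 2.8413063e-05 m^3, so 1.64749e-18 m^3 = 1.64749e-18 / 2.8413063e-05 = 5.7983543e-14 fluid_ounce_imp ≈ 5.798e-14 fluid_ounce_imp (4 s.f.).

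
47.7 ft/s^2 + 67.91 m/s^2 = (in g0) 1 ft/s^2 = 0.3048 m/s^2, so 47.7 ft/s^2 = 47.7 * 0.3048 = 14.53896 m/s^2. 67.91 m/s^2 is already in m/s^2. Sum: 14.53896 + 67.91 = 82.44896 m/s^2. 1 g0 = 9.80665 m/s^2, so 82.44896 m/s^2 = 82.44896 / 9.80665 = 8.4074541 g0 ≈ 8.407 g0 (4 s.f.). Final answer: 8.407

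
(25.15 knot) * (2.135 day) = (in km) 1 knot = 0.51444444 m/s, so 25.15 knot = 25.15 * 0.51444444 = 12.938278 m/s. 1 day = 86400 s, so 2.135 day = 2.135 * 86400 = 184464 s. Combine: 12.938278 m/s * 184464 s = 2386646.5 m. 1 km = 1000 m, so 2386646.5 m = 2386646.5 / 1000 = 2386.6465 km ≈ 2387 km (4 s.f.). Final answer: 2387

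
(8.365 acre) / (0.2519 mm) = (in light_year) 1.42e-08. Check: 1 acre = 4046.8564 m^2, so 8.365 acre = 8.365 * 4046.8564 = 33851.954 m^2. 1 mm = 0.001 m, so 0.2519 mm = 0.2519 * 0.001 = 0.0002519 m. Combine: 33851.954 m^2 / 0.0002519 m = 1.3438648e+08 m. 1 light_year = 9.4607305e+15 m, so 1.3438648e+08 m = 1.3438648e+08 / 9.4607305e+15 = 1.4204662e-08 light_year ≈ 1.42e-08 light_year (4 s.f.).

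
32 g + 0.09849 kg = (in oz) 1 g = 0.001 kg, so 32 g = 32 * 0.001 = 0.032 kg. 0.09849 kg is already in kg. Sum: 0.032 + 0.09849 = 0.13049 kg. 1 oz = 0.028349523 kg, so 0.13049 kg = 0.13049 / 0.028349523 = 4.6028993 oz ≈ 4.603 oz (4 s.f.). Final answer: 4.603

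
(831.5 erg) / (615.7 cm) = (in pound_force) 3.036e-06. Check: 1 erg = 1e-07 J, so 831.5 erg = 831.5 * 1e-07 = 8.315e-05 J. 1 cm = 0.01 m, so 615.7 cm = 615.7 * 0.01 = 6.157 m. Combine: 8.315e-05 J / 6.157 m = 1.3504954e-05 N. 1 pound_force = 4.4482216 N, so 1.3504954e-05 N = 1.3504954e-05 / 4.4482216 = 3.0360344e-06 pound_force ≈ 3.036e-06 pound_force (4 s.f.).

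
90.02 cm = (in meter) 1 cm = 0.01 m, so 90.02 cm = 90.02 * 0.01 = 0.9002 m. 0.9002 m = 0.9002 meter. Final answer: 0.9002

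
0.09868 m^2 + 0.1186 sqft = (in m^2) 0.1097. Check: 0.09868 m^2 is already in m^2. 1 sqft = 0.09290304 m^2, so 0.1186 sqft = 0.1186 * 0.09290304 = 0.011018301 m^2. Sum: 0.09868 + 0.011018301 = 0.1096983 m^2. Result: 0.1096983 m^2 ≈ 0.1097 m^2 (4 s.f.).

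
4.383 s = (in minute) 0.07305. Check: 1 minute = 60 s, so 4.383 s = 4.383 / 60 = 0.07305 minute.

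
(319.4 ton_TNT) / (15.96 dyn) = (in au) 1 ton_TNT = 4.184e+09 J, so 319.4 ton_TNT = 319.4 * 4.184e+09 = 1.3363696e+12 J. 1 dyn = 1e-05 N, so 15.96 dyn = 15.96 * 1e-05 = 0.0001596 N. Combine: 1.3363696e+12 J / 0.0001596 N = 8.3732431e+15 m. 1 au = 1.4959787e+11 m, so 8.3732431e+15 m = 8.3732431e+15 / 1.4959787e+11 = 55971.673 au ≈ 5.597e+04 au (4 s.f.). Final answer: 5.597e+04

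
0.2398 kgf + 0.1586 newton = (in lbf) 1 kgf = 9.80665 N, so 0.2398 kgf = 0.2398 * 9.80665 = 2.3516347 N. 0.1586 newton = 0.1586 N. Sum: 2.3516347 + 0.1586 = 2.5102347 N. 1 lbf = 4.4482216 N, so 2.5102347 N = 2.5102347 / 4.4482216 = 0.5643232 lbf ≈ 0.5643 lbf (4 s.f.). Final answer: 0.5643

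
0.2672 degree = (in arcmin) 16.03. Check: 1 degree = 0.017453293 rad, so 0.2672 degree = 0.2672 * 0.017453293 = 0.0046635198 rad. 1 arcmin = 0.00029088821 rad, so 0.0046635198 rad = 0.0046635198 / 0.00029088821 = 16.032 arcmin ≈ 16.03 arcmin (4 s.f.).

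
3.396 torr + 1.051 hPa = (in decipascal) 1 torr = 133.32237 Pa, so 3.396 torr = 3.396 * 133.32237 = 452.76276 Pa. 1 hPa = 100 Pa, so 1.051 hPa = 1.051 * 100 = 105.1 Pa. Sum: 452.76276 + 105.1 = 557.86276 Pa. 1 decipascal = 0.1 Pa, so 557.86276 Pa = 557.86276 / 0.1 = 5578.6276 decipascal ≈ 5579 decipascal (4 s.f.). Final answer: 5579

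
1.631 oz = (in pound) 1 oz = 0.028349523 kg, so 1.631 oz = 1.631 * 0.028349523 = 0.046238072 kg. 1 pound = 0.45359237 kg, so 0.046238072 kg = 0.046238072 / 0.45359237 = 0.1019375 pound ≈ 0.1019 pound (4 s.f.). Final answer: 0.1019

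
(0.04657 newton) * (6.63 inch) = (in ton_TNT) 1.874e-12. Check: 0.04657 newton = 0.04657 N. 1 inch = 0.0254 m, so 6.63 inch = 6.63 * 0.0254 = 0.168402 m. Combine: 0.04657 N * 0.168402 m = 0.0078424811 J. 1 ton_TNT = 4.184e+09 J, so 0.0078424811 J = 0.0078424811 / 4.184e+09 = 1.874398e-12 ton_TNT ≈ 1.874e-12 ton_TNT (4 s.f.).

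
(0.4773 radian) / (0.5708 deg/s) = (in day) 0.0005545. Check: 0.4773 radian = 0.4773 rad. 1 deg/s = 0.017453293 rad/s, so 0.5708 deg/s = 0.5708 * 0.017453293 = 0.0099623394 rad/s. Combine: 0.4773 rad / 0.0099623394 rad/s = 47.910434 s. 1 day = 86400 s, so 47.910434 s = 47.910434 / 86400 = 0.00055451891 day ≈ 0.0005545 day (4 s.f.).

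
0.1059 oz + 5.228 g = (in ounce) 1 oz = 0.028349523 kg, so 0.1059 oz = 0.1059 * 0.028349523 = 0.0030022145 kg. 1 g = 0.001 kg, so 5.228 g = 5.228 * 0.001 = 0.005228 kg. Sum: 0.0030022145 + 0.005228 = 0.0082302145 kg. 1 ounce = 0.028349523 kg, so 0.0082302145 kg = 0.0082302145 / 0.028349523 = 0.29031227 ounce ≈ 0.2903 ounce (4 s.f.). Final answer: 0.2903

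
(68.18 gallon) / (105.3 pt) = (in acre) 0.001717. Check: 1 gallon = 0.0037854118 m^3, so 68.18 gallon = 68.18 * 0.0037854118 = 0.25808938 m^3. 1 pt = 0.00035277778 m, so 105.3 pt = 105.3 * 0.00035277778 = 0.0371475 m. Combine: 0.25808938 m^3 / 0.0371475 m = 6.9476916 m^2. 1 acre = 4046.8564 m^2, so 6.9476916 m^2 = 6.9476916 / 4046.8564 = 0.001716812 acre ≈ 0.001717 acre (4 s.f.).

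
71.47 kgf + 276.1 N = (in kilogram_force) 1 kgf = 9.80665 N, so 71.47 kgf = 71.47 * 9.80665 = 700.88128 N. 276.1 N is already in N. Sum: 700.88128 + 276.1 = 976.98128 N. 1 kilogram_force = 9.80665 N, so 976.98128 N = 976.98128 / 9.80665 = 99.624365 kilogram_force ≈ 99.62 kilogram_force (4 s.f.). Final answer: 99.62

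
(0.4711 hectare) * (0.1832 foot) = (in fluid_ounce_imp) 1 hectare = 10000 m^2, so 0.4711 hectare = 0.4711 * 10000 = 4711 m^2. 1 foot = 0.3048 m, so 0.1832 foot = 0.1832 * 0.3048 = 0.05583936 m. Combine: 4711 m^2 * 0.05583936 m = 263.05922 m^3. 1 fluid_ounce_imp = 2.8413063e-05 m^3, so 263.05922 m^3 = 263.05922 / 2.8413063e-05 = 9258390.4 fluid_ounce_imp ≈ 9.258e+06 fluid_ounce_imp (4 s.f.). Final answer: 9.258e+06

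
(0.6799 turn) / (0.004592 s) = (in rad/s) 1 turn = 6.2831853 rad, so 0.6799 turn = 0.6799 * 6.2831853 = 4.2719377 rad. 0.004592 s is already in s. Combine: 4.2719377 rad / 0.004592 s = 930.30002 rad/s. Result: 930.30002 rad/s ≈ 930.3 rad/s (4 s.f.). Final answer: 930.3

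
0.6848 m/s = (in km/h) 1 km/h = 0.27777778 m/s, so 0.6848 m/s = 0.6848 / 0.27777778 = 2.46528 km/h ≈ 2.465 km/h (4 s.f.). Final answer: 2.465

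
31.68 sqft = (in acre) 1 sqft = 0.09290304 m^2, so 31.68 sqft = 31.68 * 0.09290304 = 2.9431683 m^2. 1 acre = 4046.8564 m^2, so 2.9431683 m^2 = 2.9431683 / 4046.8564 = 0.00072727273 acre ≈ 0.0007273 acre (4 s.f.). Final answer: 0.0007273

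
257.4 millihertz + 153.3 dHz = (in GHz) 1 millihertz = 0.001 Hz, so 257.4 millihertz = 257.4 * 0.001 = 0.2574 Hz. 1 dHz = 0.1 Hz, so 153.3 dHz = 153.3 * 0.1 = 15.33 Hz. Sum: 0.2574 + 15.33 = 15.5874 Hz. 1 GHz = 1e+09 Hz, so 15.5874 Hz = 15.5874 / 1e+09 = 1.55874e-08 GHz ≈ 1.559e-08 GHz (4 s.f.). Final answer: 1.559e-08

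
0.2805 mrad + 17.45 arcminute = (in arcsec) 1105. Check: 1 mrad = 0.001 rad, so 0.2805 mrad = 0.2805 * 0.001 = 0.0002805 rad. 1 arcminute = 0.00029088821 rad, so 17.45 arcminute = 17.45 * 0.00029088821 = 0.0050759992 rad. Sum: 0.0002805 + 0.0050759992 = 0.0053564992 rad. 1 arcsec = 4.8481368e-06 rad, so 0.0053564992 rad = 0.0053564992 / 4.8481368e-06 = 1104.8573 arcsec ≈ 1105 arcsec (4 s.f.).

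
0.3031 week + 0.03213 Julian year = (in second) 1 week = 604800 s, so 0.3031 week = 0.3031 * 604800 = 183314.88 s. 1 Julian year = 31557600 s, so 0.03213 Julian year = 0.03213 * 31557600 = 1013945.7 s. Sum: 183314.88 + 1013945.7 = 1197260.6 s. 1197260.6 s = 1197260.6 second ≈ 1.197e+06 second (4 s.f.). Final answer: 1.197e+06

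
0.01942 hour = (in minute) 1.165. Check: 1 hour = 3600 s, so 0.01942 hour = 0.01942 * 3600 = 69.912 s. 1 minute = 60 s, so 69.912 s = 69.912 / 60 = 1.1652 minute ≈ 1.165 minute (4 s.f.).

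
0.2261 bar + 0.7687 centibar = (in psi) 3.391. Check: 1 bar = 100000 Pa, so 0.2261 bar = 0.2261 * 100000 = 22610 Pa. 1 centibar = 1000 Pa, so 0.7687 centibar = 0.7687 * 1000 = 768.7 Pa. Sum: 22610 + 768.7 = 23378.7 Pa. 1 psi = 6894.7573 Pa, so 23378.7 Pa = 23378.7 / 6894.7573 = 3.3907938 psi ≈ 3.391 psi (4 s.f.).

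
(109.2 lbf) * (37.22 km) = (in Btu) 1.714e+04. Check: 1 lbf = 4.4482216 N, so 109.2 lbf = 109.2 * 4.4482216 = 485.7458 N. 1 km = 1000 m, so 37.22 km = 37.22 * 1000 = 37220 m. Combine: 485.7458 N * 37220 m = 18079459 J. 1 Btu = 1055.0559 J, so 18079459 J = 18079459 / 1055.0559 = 17136.02 Btu ≈ 1.714e+04 Btu (4 s.f.).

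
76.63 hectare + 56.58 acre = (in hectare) 99.53. Check: 1 hectare = 10000 m^2, so 76.63 hectare = 76.63 * 10000 = 766300 m^2. 1 acre = 4046.8564 m^2, so 56.58 acre = 56.58 * 4046.8564 = 228971.14 m^2. Sum: 766300 + 228971.14 = 995271.14 m^2. 1 hectare = 10000 m^2, so 995271.14 m^2 = 995271.14 / 10000 = 99.527114 hectare ≈ 99.53 hectare (4 s.f.).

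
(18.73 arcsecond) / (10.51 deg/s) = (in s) 1 arcsecond = 4.8481368e-06 rad, so 18.73 arcsecond = 18.73 * 4.8481368e-06 = 9.0805602e-05 rad. 1 deg/s = 0.017453293 rad/s, so 10.51 deg/s = 10.51 * 0.017453293 = 0.1834341 rad/s. Combine: 9.0805602e-05 rad / 0.1834341 rad/s = 0.00049503119 s. Result: 0.00049503119 s ≈ 0.000495 s (4 s.f.). Final answer: 0.000495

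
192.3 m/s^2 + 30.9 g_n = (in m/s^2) 495.3. Check: 192.3 m/s^2 is already in m/s^2. 1 g_n = 9.80665 m/s^2, so 30.9 g_n = 30.9 * 9.80665 = 303.02548 m/s^2. Sum: 192.3 + 303.02548 = 495.32548 m/s^2. Result: 495.32548 m/s^2 ≈ 495.3 m/s^2 (4 s.f.).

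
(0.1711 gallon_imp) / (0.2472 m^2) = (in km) 1 gallon_imp = 0.00454609 m^3, so 0.1711 gallon_imp = 0.1711 * 0.00454609 = 0.000777836 m^3. 0.2472 m^2 is already in m^2. Combine: 0.000777836 m^3 / 0.2472 m^2 = 0.0031465858 m. 1 km = 1000 m, so 0.0031465858 m = 0.0031465858 / 1000 = 3.1465858e-06 km ≈ 3.147e-06 km (4 s.f.). Final answer: 3.147e-06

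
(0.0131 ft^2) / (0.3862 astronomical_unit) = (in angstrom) 1 ft^2 = 0.09290304 m^2, so 0.0131 ft^2 = 0.0131 * 0.09290304 = 0.0012170298 m^2. 1 astronomical_unit = 1.4959787e+11 m, so 0.3862 astronomical_unit = 0.3862 * 1.4959787e+11 = 5.7774698e+10 m. Combine: 0.0012170298 m^2 / 5.7774698e+10 m = 2.1065101e-14 m. 1 angstrom = 1e-10 m, so 2.1065101e-14 m = 2.1065101e-14 / 1e-10 = 0.00021065101 angstrom ≈ 0.0002107 angstrom (4 s.f.). Final answer: 0.0002107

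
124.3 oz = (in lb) 1 oz = 0.028349523 kg, so 124.3 oz = 124.3 * 0.028349523 = 3.5238457 kg. 1 lb = 0.45359237 kg, so 3.5238457 kg = 3.5238457 / 0.45359237 = 7.76875 lb ≈ 7.769 lb (4 s.f.). Final answer: 7.769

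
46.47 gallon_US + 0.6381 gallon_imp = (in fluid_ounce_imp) 6293. Check: 1 gallon_US = 0.0037854118 m^3, so 46.47 gallon_US = 46.47 * 0.0037854118 = 0.17590809 m^3. 1 gallon_imp = 0.00454609 m^3, so 0.6381 gallon_imp = 0.6381 * 0.00454609 = 0.00290086 m^3. Sum: 0.17590809 + 0.00290086 = 0.17880895 m^3. 1 fluid_ounce_imp = 2.8413063e-05 m^3, so 0.17880895 m^3 = 0.17880895 / 2.8413063e-05 = 6293.1951 fluid_ounce_imp ≈ 6293 fluid_ounce_imp (4 s.f.).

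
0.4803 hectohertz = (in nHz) 4.803e+10. Check: 1 hectohertz = 100 Hz, so 0.4803 hectohertz = 0.4803 * 100 = 48.03 Hz. 1 nHz = 1e-09 Hz, so 48.03 Hz = 48.03 / 1e-09 = 4.803e+10 nHz.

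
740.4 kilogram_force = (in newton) 1 kilogram_force = 9.80665 N, so 740.4 kilogram_force = 740.4 * 9.80665 = 7260.8437 N. 7260.8437 N = 7260.8437 newton ≈ 7261 newton (4 s.f.). Final answer: 7261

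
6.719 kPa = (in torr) 1 kPa = 1000 Pa, so 6.719 kPa = 6.719 * 1000 = 6719 Pa. 1 torr = 133.32237 Pa, so 6719 Pa = 6719 / 133.32237 = 50.396644 torr ≈ 50.4 torr (4 s.f.). Final answer: 50.4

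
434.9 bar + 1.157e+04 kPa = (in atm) 1 bar = 100000 Pa, so 434.9 bar = 434.9 * 100000 = 43490000 Pa. 1 kPa = 1000 Pa, so 1.157e+04 kPa = 1.157e+04 * 1000 = 11570000 Pa. Sum: 43490000 + 11570000 = 55060000 Pa. 1 atm = 101325 Pa, so 55060000 Pa = 55060000 / 101325 = 543.39995 atm ≈ 543.4 atm (4 s.f.). Final answer: 543.4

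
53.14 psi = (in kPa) 366.4. Check: 1 psi = 6894.7573 Pa, so 53.14 psi = 53.14 * 6894.7573 = 366387.4 Pa. 1 kPa = 1000 Pa, so 366387.4 Pa = 366387.4 / 1000 = 366.3874 kPa ≈ 366.4 kPa (4 s.f.).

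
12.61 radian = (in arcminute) 4.335e+04. Check: 12.61 radian = 12.61 rad. 1 arcminute = 0.00029088821 rad, so 12.61 rad = 12.61 / 0.00029088821 = 43349.987 arcminute ≈ 4.335e+04 arcminute (4 s.f.).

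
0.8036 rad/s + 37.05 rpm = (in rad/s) 0.8036 rad/s is already in rad/s. 1 rpm = 0.10471976 rad/s, so 37.05 rpm = 37.05 * 0.10471976 = 3.8798669 rad/s. Sum: 0.8036 + 3.8798669 = 4.6834669 rad/s. Result: 4.6834669 rad/s ≈ 4.683 rad/s (4 s.f.). Final answer: 4.683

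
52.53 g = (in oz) 1.853. Check: 1 g = 0.001 kg, so 52.53 g = 52.53 * 0.001 = 0.05253 kg. 1 oz = 0.028349523 kg, so 0.05253 kg = 0.05253 / 0.028349523 = 1.8529412 oz ≈ 1.853 oz (4 s.f.).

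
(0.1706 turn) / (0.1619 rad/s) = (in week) 1 turn = 6.2831853 rad, so 0.1706 turn = 0.1706 * 6.2831853 = 1.0719114 rad. 0.1619 rad/s is already in rad/s. Combine: 1.0719114 rad / 0.1619 rad/s = 6.620824 s. 1 week = 604800 s, so 6.620824 s = 6.620824 / 604800 = 1.094713e-05 week ≈ 1.095e-05 week (4 s.f.). Final answer: 1.095e-05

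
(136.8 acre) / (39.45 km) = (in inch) 552.5. Check: 1 acre = 4046.8564 m^2, so 136.8 acre = 136.8 * 4046.8564 = 553609.96 m^2. 1 km = 1000 m, so 39.45 km = 39.45 * 1000 = 39450 m. Combine: 553609.96 m^2 / 39450 m = 14.033206 m. 1 inch = 0.0254 m, so 14.033206 m = 14.033206 / 0.0254 = 552.48841 inch ≈ 552.5 inch (4 s.f.).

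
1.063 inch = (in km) 2.7e-05. Check: 1 inch = 0.0254 m, so 1.063 inch = 1.063 * 0.0254 = 0.0270002 m. 1 km = 1000 m, so 0.0270002 m = 0.0270002 / 1000 = 2.70002e-05 km ≈ 2.7e-05 km (4 s.f.).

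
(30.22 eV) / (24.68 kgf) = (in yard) 1 eV = 1.6021766e-19 J, so 30.22 eV = 30.22 * 1.6021766e-19 = 4.8417778e-18 J. 1 kgf = 9.80665 N, so 24.68 kgf = 24.68 * 9.80665 = 242.02812 N. Combine: 4.8417778e-18 J / 242.02812 N = 2.0005022e-20 m. 1 yard = 0.9144 m, so 2.0005022e-20 m = 2.0005022e-20 / 0.9144 = 2.1877758e-20 yard ≈ 2.188e-20 yard (4 s.f.). Final answer: 2.188e-20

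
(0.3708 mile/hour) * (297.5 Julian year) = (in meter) 1.556e+09. Check: 1 mile/hour = 0.44704 m/s, so 0.3708 mile/hour = 0.3708 * 0.44704 = 0.16576243 m/s. 1 Julian year = 31557600 s, so 297.5 Julian year = 297.5 * 31557600 = 9.388386e+09 s. Combine: 0.16576243 m/s * 9.388386e+09 s = 1.5562417e+09 m. 1.5562417e+09 m = 1.5562417e+09 meter ≈ 1.556e+09 meter (4 s.f.).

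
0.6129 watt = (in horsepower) 0.6129 watt = 0.6129 W. 1 horsepower = 745.69987 W, so 0.6129 W = 0.6129 / 745.69987 = 0.00082191244 horsepower ≈ 0.0008219 horsepower (4 s.f.). Final answer: 0.0008219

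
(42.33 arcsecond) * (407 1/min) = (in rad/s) 1 arcsecond = 4.8481368e-06 rad, so 42.33 arcsecond = 42.33 * 4.8481368e-06 = 0.00020522163 rad. 1 1/min = 0.016666667 Hz, so 407 1/min = 407 * 0.016666667 = 6.7833333 Hz. Combine: 0.00020522163 rad * 6.7833333 Hz = 0.0013920867 rad/s. Result: 0.0013920867 rad/s ≈ 0.001392 rad/s (4 s.f.). Final answer: 0.001392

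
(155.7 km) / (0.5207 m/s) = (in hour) 83.06. Check: 1 km = 1000 m, so 155.7 km = 155.7 * 1000 = 155700 m. 0.5207 m/s is already in m/s. Combine: 155700 m / 0.5207 m/s = 299020.55 s. 1 hour = 3600 s, so 299020.55 s = 299020.55 / 3600 = 83.061264 hour ≈ 83.06 hour (4 s.f.).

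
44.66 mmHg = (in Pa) 5954. Check: 1 mmHg = 133.32237 Pa, so 44.66 mmHg = 44.66 * 133.32237 = 5954.177 Pa. Result: 5954.177 Pa ≈ 5954 Pa (4 s.f.).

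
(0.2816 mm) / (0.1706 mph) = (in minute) 1 mm = 0.001 m, so 0.2816 mm = 0.2816 * 0.001 = 0.0002816 m. 1 mph = 0.44704 m/s, so 0.1706 mph = 0.1706 * 0.44704 = 0.076265024 m/s. Combine: 0.0002816 m / 0.076265024 m/s = 0.0036923872 s. 1 minute = 60 s, so 0.0036923872 s = 0.0036923872 / 60 = 6.1539787e-05 minute ≈ 6.154e-05 minute (4 s.f.). Final answer: 6.154e-05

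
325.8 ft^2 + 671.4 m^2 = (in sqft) 1 ft^2 = 0.09290304 m^2, so 325.8 ft^2 = 325.8 * 0.09290304 = 30.26781 m^2. 671.4 m^2 is already in m^2. Sum: 30.26781 + 671.4 = 701.66781 m^2. 1 sqft = 0.09290304 m^2, so 701.66781 m^2 = 701.66781 / 0.09290304 = 7552.6895 sqft ≈ 7553 sqft (4 s.f.). Final answer: 7553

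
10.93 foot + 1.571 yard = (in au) 1 foot = 0.3048 m, so 10.93 foot = 10.93 * 0.3048 = 3.331464 m. 1 yard = 0.9144 m, so 1.571 yard = 1.571 * 0.9144 = 1.4365224 m. Sum: 3.331464 + 1.4365224 = 4.7679864 m. 1 au = 1.4959787e+11 m, so 4.7679864 m = 4.7679864 / 1.4959787e+11 = 3.187202e-11 au ≈ 3.187e-11 au (4 s.f.). Final answer: 3.187e-11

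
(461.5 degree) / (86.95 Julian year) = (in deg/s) 1 degree = 0.017453293 rad, so 461.5 degree = 461.5 * 0.017453293 = 8.0546945 rad. 1 Julian year = 31557600 s, so 86.95 Julian year = 86.95 * 31557600 = 2.7439333e+09 s. Combine: 8.0546945 rad / 2.7439333e+09 s = 2.9354556e-09 rad/s. 1 deg/s = 0.017453293 rad/s, so 2.9354556e-09 rad/s = 2.9354556e-09 / 0.017453293 = 1.6818922e-07 deg/s ≈ 1.682e-07 deg/s (4 s.f.). Final answer: 1.682e-07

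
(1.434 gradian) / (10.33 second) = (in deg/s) 1 gradian = 0.015707963 rad, so 1.434 gradian = 1.434 * 0.015707963 = 0.022525219 rad. 10.33 second = 10.33 s. Combine: 0.022525219 rad / 10.33 s = 0.0021805633 rad/s. 1 deg/s = 0.017453293 rad/s, so 0.0021805633 rad/s = 0.0021805633 / 0.017453293 = 0.12493708 deg/s ≈ 0.1249 deg/s (4 s.f.). Final answer: 0.1249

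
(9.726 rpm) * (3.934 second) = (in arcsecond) 1 rpm = 0.10471976 rad/s, so 9.726 rpm = 9.726 * 0.10471976 = 1.0185043 rad/s. 3.934 second = 3.934 s. Combine: 1.0185043 rad/s * 3.934 s = 4.0067961 rad. 1 arcsecond = 4.8481368e-06 rad, so 4.0067961 rad = 4.0067961 / 4.8481368e-06 = 826461.01 arcsecond ≈ 8.265e+05 arcsecond (4 s.f.). Final answer: 8.265e+05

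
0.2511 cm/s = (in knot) 0.004881. Check: 1 cm/s = 0.01 m/s, so 0.2511 cm/s = 0.2511 * 0.01 = 0.002511 m/s. 1 knot = 0.51444444 m/s, so 0.002511 m/s = 0.002511 / 0.51444444 = 0.0048809935 knot ≈ 0.004881 knot (4 s.f.).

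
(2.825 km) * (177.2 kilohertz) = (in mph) 1.12e+09. Check: 1 km = 1000 m, so 2.825 km = 2.825 * 1000 = 2825 m. 1 kilohertz = 1000 Hz, so 177.2 kilohertz = 177.2 * 1000 = 177200 Hz. Combine: 2825 m * 177200 Hz = 5.0059e+08 m/s. 1 mph = 0.44704 m/s, so 5.0059e+08 m/s = 5.0059e+08 / 0.44704 = 1.1197879e+09 mph ≈ 1.12e+09 mph (4 s.f.).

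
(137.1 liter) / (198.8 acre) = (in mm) 1 liter = 0.001 m^3, so 137.1 liter = 137.1 * 0.001 = 0.1371 m^3. 1 acre = 4046.8564 m^2, so 198.8 acre = 198.8 * 4046.8564 = 804515.06 m^2. Combine: 0.1371 m^3 / 804515.06 m^2 = 1.7041322e-07 m. 1 mm = 0.001 m, so 1.7041322e-07 m = 1.7041322e-07 / 0.001 = 0.00017041322 mm ≈ 0.0001704 mm (4 s.f.). Final answer: 0.0001704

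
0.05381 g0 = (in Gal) 1 g0 = 9.80665 m/s^2, so 0.05381 g0 = 0.05381 * 9.80665 = 0.52769584 m/s^2. 1 Gal = 0.01 m/s^2, so 0.52769584 m/s^2 = 0.52769584 / 0.01 = 52.769584 Gal ≈ 52.77 Gal (4 s.f.). Final answer: 52.77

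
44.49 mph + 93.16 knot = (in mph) 151.7. Check: 1 mph = 0.44704 m/s, so 44.49 mph = 44.49 * 0.44704 = 19.88881 m/s. 1 knot = 0.51444444 m/s, so 93.16 knot = 93.16 * 0.51444444 = 47.925644 m/s. Sum: 19.88881 + 47.925644 = 67.814454 m/s. 1 mph = 0.44704 m/s, so 67.814454 m/s = 67.814454 / 0.44704 = 151.69661 mph ≈ 151.7 mph (4 s.f.).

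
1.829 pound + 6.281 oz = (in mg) 1 pound = 0.45359237 kg, so 1.829 pound = 1.829 * 0.45359237 = 0.82962044 kg. 1 oz = 0.028349523 kg, so 6.281 oz = 6.281 * 0.028349523 = 0.17806335 kg. Sum: 0.82962044 + 0.17806335 = 1.0076838 kg. 1 mg = 1e-06 kg, so 1.0076838 kg = 1.0076838 / 1e-06 = 1007683.8 mg ≈ 1.008e+06 mg (4 s.f.). Final answer: 1.008e+06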